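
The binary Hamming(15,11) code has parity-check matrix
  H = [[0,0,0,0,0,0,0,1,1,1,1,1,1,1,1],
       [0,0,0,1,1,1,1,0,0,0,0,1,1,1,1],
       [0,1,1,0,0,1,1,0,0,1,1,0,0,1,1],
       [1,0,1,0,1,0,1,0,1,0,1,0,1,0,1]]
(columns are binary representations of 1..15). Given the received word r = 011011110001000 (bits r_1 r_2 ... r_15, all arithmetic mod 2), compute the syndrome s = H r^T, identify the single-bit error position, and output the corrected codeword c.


s = (0, 0, 0, 1)^T, error position = 1, corrected codeword c = 111011110001000

Compute s = H r^T mod 2 one row at a time:
  s_1 = 1 + 0 + 0 + 0 + 1 + 0 + 0 + 0 = 2 ≡ 0 (mod 2).
  s_2 = 0 + 1 + 1 + 1 + 1 + 0 + 0 + 0 = 4 ≡ 0 (mod 2).
  s_3 = 1 + 1 + 1 + 1 + 0 + 0 + 0 + 0 = 4 ≡ 0 (mod 2).
  s_4 = 0 + 1 + 1 + 1 + 0 + 0 + 0 + 0 = 3 ≡ 1 (mod 2).
s = (0, 0, 0, 1)^T — this equals column 1 of H (binary 0001), so error is at position 1.
Correct: flip bit 1 of r = 011011110001000 to get c = 111011110001000.


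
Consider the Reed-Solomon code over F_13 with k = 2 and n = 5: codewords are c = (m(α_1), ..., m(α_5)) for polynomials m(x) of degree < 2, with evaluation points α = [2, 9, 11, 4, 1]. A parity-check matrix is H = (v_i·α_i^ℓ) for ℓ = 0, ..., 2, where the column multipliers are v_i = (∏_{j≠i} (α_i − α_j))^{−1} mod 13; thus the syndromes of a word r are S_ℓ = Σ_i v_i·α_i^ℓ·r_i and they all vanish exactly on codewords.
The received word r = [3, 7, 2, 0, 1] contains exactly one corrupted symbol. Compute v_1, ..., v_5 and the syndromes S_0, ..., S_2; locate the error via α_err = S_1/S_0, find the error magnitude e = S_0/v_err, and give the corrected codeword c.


S = (6, 12, 11), error at position 1, error magnitude e = 11, c = [5, 7, 2, 0, 1].

Step 1: column multipliers v_i = (∏_{j≠i}(α_i − α_j))^{−1} mod 13.
  i = 1 (α = 2): (2−9)(2−11)(2−4)(2−1) = (−7)·(−9)·(−2)·1 = −126 ≡ 4, so v_1 = 4^{−1} = 10 (mod 13).
  i = 2 (α = 9): (9−2)(9−11)(9−4)(9−1) = 7·(−2)·5·8 = −560 ≡ 12, so v_2 = 12^{−1} = 12 (mod 13).
  i = 3 (α = 11): (11−2)(11−9)(11−4)(11−1) = 9·2·7·10 = 1260 ≡ 12, so v_3 = 12^{−1} = 12 (mod 13).
  i = 4 (α = 4): (4−2)(4−9)(4−11)(4−1) = 2·(−5)·(−7)·3 = 210 ≡ 2, so v_4 = 2^{−1} = 7 (mod 13).
  i = 5 (α = 1): (1−2)(1−9)(1−11)(1−4) = (−1)·(−8)·(−10)·(−3) = 240 ≡ 6, so v_5 = 6^{−1} = 11 (mod 13).
  v = [10, 12, 12, 7, 11].
Step 2: syndromes of r = [3, 7, 2, 0, 1] (all sums mod 13).
  S_0 = Σ v_i r_i = 10·3 + 12·7 + 12·2 + 7·0 + 11·1 = 149 ≡ 6.
  S_1 = Σ v_i α_i r_i = 10·2·3 + 12·9·7 + 12·11·2 + 7·4·0 + 11·1·1 = 1091 ≡ 12.
  α_i^2 mod 13 = [4, 3, 4, 3, 1].
  S_2 = Σ v_i α_i^2 r_i = 10·4·3 + 12·3·7 + 12·4·2 + 7·3·0 + 11·1·1 = 479 ≡ 11.
  S = (6, 12, 11) ≠ 0, so r is not a codeword (an error is present).
Step 3: locate the error. For a single error e at position i, S_ℓ = v_i·e·α_i^ℓ, so α_err = S_1/S_0.
  S_0^{−1} = 6^{−1} = 11 (mod 13), so α_err = 12·11 = 132 ≡ 2 = α_1. Error position i = 1.
  Consistency check: S_2/S_1 = 11·12 = 132 ≡ 2 = α_err ✓ (single-error assumption holds).
Step 4: error magnitude e = S_0/v_1 = S_0·∏_{j≠1}(α_1 − α_j) = 6·4 = 24 ≡ 11 (mod 13).
Step 5: correct position 1: c_1 = r_1 − e = 3 − 11 ≡ 5 (mod 13). Hence c = [5, 7, 2, 0, 1].
  Check: interpolating c through the α_i gives m(x) = 10 + 4·x (degree < 2) with m(α_i) = c_i for every i, so c is indeed a codeword.


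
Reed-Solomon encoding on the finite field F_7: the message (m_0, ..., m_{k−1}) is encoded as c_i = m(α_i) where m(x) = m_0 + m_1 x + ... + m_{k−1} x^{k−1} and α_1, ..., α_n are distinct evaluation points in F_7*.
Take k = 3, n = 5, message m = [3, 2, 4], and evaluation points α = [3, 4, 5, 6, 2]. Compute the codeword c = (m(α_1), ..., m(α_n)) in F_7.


c = [3, 5, 1, 5, 2]

Message polynomial: m(x) = 3 + 2·x + 4·x^2 (mod 7).
For each evaluation point α_i, compute m(α_i) mod 7:
  α_1 = 3: Horner steps 4 → 0 → 3, so m(3) = 3.
  α_2 = 4: Horner steps 4 → 4 → 5, so m(4) = 5.
  α_3 = 5: Horner steps 4 → 1 → 1, so m(5) = 1.
  α_4 = 6: Horner steps 4 → 5 → 5, so m(6) = 5.
  α_5 = 2: Horner steps 4 → 3 → 2, so m(2) = 2.
Codeword c = [3, 5, 1, 5, 2] ∈ F_7^5.


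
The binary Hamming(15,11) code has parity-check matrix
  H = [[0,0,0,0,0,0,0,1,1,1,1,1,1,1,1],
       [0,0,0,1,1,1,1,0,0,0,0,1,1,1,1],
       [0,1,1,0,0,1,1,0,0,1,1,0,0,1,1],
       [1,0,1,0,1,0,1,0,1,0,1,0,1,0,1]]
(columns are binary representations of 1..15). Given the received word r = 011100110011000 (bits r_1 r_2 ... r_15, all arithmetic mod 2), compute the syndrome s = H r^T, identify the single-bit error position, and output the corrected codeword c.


s = (1, 1, 0, 1)^T, error position = 13, corrected codeword c = 011100110011100

Compute s = H r^T mod 2 one row at a time:
  s_1 = 1 + 0 + 0 + 1 + 1 + 0 + 0 + 0 = 3 ≡ 1 (mod 2).
  s_2 = 1 + 0 + 0 + 1 + 1 + 0 + 0 + 0 = 3 ≡ 1 (mod 2).
  s_3 = 1 + 1 + 0 + 1 + 0 + 1 + 0 + 0 = 4 ≡ 0 (mod 2).
  s_4 = 0 + 1 + 0 + 1 + 0 + 1 + 0 + 0 = 3 ≡ 1 (mod 2).
s = (1, 1, 0, 1)^T — this equals column 13 of H (binary 1101), so error is at position 13.
Correct: flip bit 13 of r = 011100110011000 to get c = 011100110011100.


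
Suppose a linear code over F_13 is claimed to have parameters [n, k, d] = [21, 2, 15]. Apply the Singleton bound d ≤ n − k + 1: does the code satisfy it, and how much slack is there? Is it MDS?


Singleton RHS = n − k + 1 = 20, slack = 5, bound satisfied, not MDS.

Singleton bound: d ≤ n − k + 1.
Here n = 21, k = 2, so n − k + 1 = 20.
Given d = 15, check d ≤ 20: YES.
Slack = (n − k + 1) − d = 5.
The code is NOT MDS (slack = 5 > 0).
Description: the claimed parameters are [21, 2, 15]_13; such a code would be non-MDS.


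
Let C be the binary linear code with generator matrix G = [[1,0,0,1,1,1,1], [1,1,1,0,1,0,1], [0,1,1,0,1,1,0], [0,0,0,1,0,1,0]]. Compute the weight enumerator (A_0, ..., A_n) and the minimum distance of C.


Weight distribution: A_0 = 1, A_2 = 4, A_3 = 3, A_4 = 3, A_5 = 4, A_7 = 1. Minimum distance d = 2.

Enumerate all 2^4 = 16 messages m ∈ F_2^4.
For each, compute codeword c = mG in F_2^7, then tally its weight.
  m = 0000 → c = 0000000, weight = 0.
  m = 1000 → c = 1001111, weight = 5.
  m = 0100 → c = 1110101, weight = 5.
  m = 1100 → c = 0111010, weight = 4.
  m = 0010 → c = 0110110, weight = 4.
  m = 1010 → c = 1111001, weight = 5.
  m = 0110 → c = 1000011, weight = 3.
  m = 1110 → c = 0001100, weight = 2.
  m = 0001 → c = 0001010, weight = 2.
  m = 1001 → c = 1000101, weight = 3.
  m = 0101 → c = 1111111, weight = 7.
  m = 1101 → c = 0110000, weight = 2.
  m = 0011 → c = 0111100, weight = 4.
  m = 1011 → c = 1110011, weight = 5.
  m = 0111 → c = 1001001, weight = 3.
  m = 1111 → c = 0000110, weight = 2.
Tally weights:
  weight 0: 1 codewords.
  weight 2: 4 codewords.
  weight 3: 3 codewords.
  weight 4: 3 codewords.
  weight 5: 4 codewords.
  weight 7: 1 codewords.
Minimum distance d = smallest w > 0 with A_w > 0 = 2.
Sanity: Σ A_w = 16 = 2^4 = 16 ✓.


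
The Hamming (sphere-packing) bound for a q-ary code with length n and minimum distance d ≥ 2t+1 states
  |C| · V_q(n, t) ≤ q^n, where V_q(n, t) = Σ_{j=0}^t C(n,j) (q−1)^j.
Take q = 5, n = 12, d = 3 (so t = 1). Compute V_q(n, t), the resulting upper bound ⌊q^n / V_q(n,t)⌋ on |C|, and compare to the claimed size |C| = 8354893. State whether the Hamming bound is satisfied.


V_q(n, t) = 49, q^n = 244140625, Hamming bound = 4982461, |C| = 8354893 > bound (violated).

Step 1: Compute V_q(n, t) = Σ_{j=0}^1 C(n, j) (q−1)^j.
  j = 0: C(12,0)·(4)^0 = 1·1 = 1.
  j = 1: C(12,1)·(4)^1 = 12·4 = 48.
  V_q(n, t) = 1 + 48 = 49.
Step 2: q^n = 5^12 = 244140625.
Step 3: Hamming bound ⌊q^n / V_q(n,t)⌋ = ⌊244140625/49⌋ = 4982461.
Step 4: Compare |C| = 8354893 to 4982461: violated.
The claimed |C| lies above the Hamming bound, so no 5-ary code of length 12 with d ≥ 3 can have 8354893 codewords.


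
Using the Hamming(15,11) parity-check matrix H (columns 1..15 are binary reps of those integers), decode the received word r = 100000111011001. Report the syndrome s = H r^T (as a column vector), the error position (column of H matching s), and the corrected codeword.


s = (1, 1, 1, 1)^T, error position = 15, corrected codeword c = 100000111011000

Compute s = H r^T mod 2 one row at a time:
  s_1 = 1 + 1 + 0 + 1 + 1 + 0 + 0 + 1 = 5 ≡ 1 (mod 2).
  s_2 = 0 + 0 + 0 + 1 + 1 + 0 + 0 + 1 = 3 ≡ 1 (mod 2).
  s_3 = 0 + 0 + 0 + 1 + 0 + 1 + 0 + 1 = 3 ≡ 1 (mod 2).
  s_4 = 1 + 0 + 0 + 1 + 1 + 1 + 0 + 1 = 5 ≡ 1 (mod 2).
s = (1, 1, 1, 1)^T — this equals column 15 of H (binary 1111), so error is at position 15.
Correct: flip bit 15 of r = 100000111011001 to get c = 100000111011000.


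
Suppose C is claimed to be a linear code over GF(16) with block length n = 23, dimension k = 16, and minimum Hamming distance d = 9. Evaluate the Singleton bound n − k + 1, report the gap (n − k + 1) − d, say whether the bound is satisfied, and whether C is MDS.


Singleton RHS = n − k + 1 = 8, slack = -1, bound violated (no such code; not MDS).

Singleton bound: d ≤ n − k + 1.
Here n = 23, k = 16, so n − k + 1 = 8.
Given d = 9, check d ≤ 8: NO.
Slack = (n − k + 1) − d = -1.
The slack is negative: d = 9 exceeds n − k + 1 = 8 by 1, so the Singleton bound is violated and no linear [23, 16, 9]_16 code can exist. In particular it is not MDS (MDS requires d = n − k + 1 exactly).
Description: the claimed parameters are [23, 16, 9]_16; such a code would be impossible (violates the Singleton bound).


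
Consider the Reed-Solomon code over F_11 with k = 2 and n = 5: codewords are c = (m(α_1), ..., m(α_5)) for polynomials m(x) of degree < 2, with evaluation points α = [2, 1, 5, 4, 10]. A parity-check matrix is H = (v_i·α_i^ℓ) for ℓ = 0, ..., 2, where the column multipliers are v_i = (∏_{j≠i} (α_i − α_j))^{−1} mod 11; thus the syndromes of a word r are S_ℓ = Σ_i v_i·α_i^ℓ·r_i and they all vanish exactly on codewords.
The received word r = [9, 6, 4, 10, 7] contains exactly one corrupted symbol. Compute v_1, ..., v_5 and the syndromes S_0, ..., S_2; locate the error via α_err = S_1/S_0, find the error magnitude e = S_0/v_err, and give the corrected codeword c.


S = (6, 1, 2), error at position 1, error magnitude e = 9, c = [0, 6, 4, 10, 7].

Step 1: column multipliers v_i = (∏_{j≠i}(α_i − α_j))^{−1} mod 11.
  i = 1 (α = 2): (2−1)(2−5)(2−4)(2−10) = 1·(−3)·(−2)·(−8) = −48 ≡ 7, so v_1 = 7^{−1} = 8 (mod 11).
  i = 2 (α = 1): (1−2)(1−5)(1−4)(1−10) = (−1)·(−4)·(−3)·(−9) = 108 ≡ 9, so v_2 = 9^{−1} = 5 (mod 11).
  i = 3 (α = 5): (5−2)(5−1)(5−4)(5−10) = 3·4·1·(−5) = −60 ≡ 6, so v_3 = 6^{−1} = 2 (mod 11).
  i = 4 (α = 4): (4−2)(4−1)(4−5)(4−10) = 2·3·(−1)·(−6) = 36 ≡ 3, so v_4 = 3^{−1} = 4 (mod 11).
  i = 5 (α = 10): (10−2)(10−1)(10−5)(10−4) = 8·9·5·6 = 2160 ≡ 4, so v_5 = 4^{−1} = 3 (mod 11).
  v = [8, 5, 2, 4, 3].
Step 2: syndromes of r = [9, 6, 4, 10, 7] (all sums mod 11).
  S_0 = Σ v_i r_i = 8·9 + 5·6 + 2·4 + 4·10 + 3·7 = 171 ≡ 6.
  S_1 = Σ v_i α_i r_i = 8·2·9 + 5·1·6 + 2·5·4 + 4·4·10 + 3·10·7 = 584 ≡ 1.
  α_i^2 mod 11 = [4, 1, 3, 5, 1].
  S_2 = Σ v_i α_i^2 r_i = 8·4·9 + 5·1·6 + 2·3·4 + 4·5·10 + 3·1·7 = 563 ≡ 2.
  S = (6, 1, 2) ≠ 0, so r is not a codeword (an error is present).
Step 3: locate the error. For a single error e at position i, S_ℓ = v_i·e·α_i^ℓ, so α_err = S_1/S_0.
  S_0^{−1} = 6^{−1} = 2 (mod 11), so α_err = 1·2 = 2 ≡ 2 = α_1. Error position i = 1.
  Consistency check: S_2/S_1 = 2·1 = 2 ≡ 2 = α_err ✓ (single-error assumption holds).
Step 4: error magnitude e = S_0/v_1 = S_0·∏_{j≠1}(α_1 − α_j) = 6·7 = 42 ≡ 9 (mod 11).
Step 5: correct position 1: c_1 = r_1 − e = 9 − 9 ≡ 0 (mod 11). Hence c = [0, 6, 4, 10, 7].
  Check: interpolating c through the α_i gives m(x) = 1 + 5·x (degree < 2) with m(α_i) = c_i for every i, so c is indeed a codeword.


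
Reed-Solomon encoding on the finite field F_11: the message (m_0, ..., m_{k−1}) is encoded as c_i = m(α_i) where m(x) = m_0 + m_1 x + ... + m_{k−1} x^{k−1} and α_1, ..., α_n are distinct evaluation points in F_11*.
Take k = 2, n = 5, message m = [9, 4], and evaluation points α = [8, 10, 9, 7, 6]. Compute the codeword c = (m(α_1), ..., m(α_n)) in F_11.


c = [8, 5, 1, 4, 0]

Message polynomial: m(x) = 9 + 4·x (mod 11).
For each evaluation point α_i, compute m(α_i) mod 11:
  α_1 = 8: Horner steps 4 → 8, so m(8) = 8.
  α_2 = 10: Horner steps 4 → 5, so m(10) = 5.
  α_3 = 9: Horner steps 4 → 1, so m(9) = 1.
  α_4 = 7: Horner steps 4 → 4, so m(7) = 4.
  α_5 = 6: Horner steps 4 → 0, so m(6) = 0.
Codeword c = [8, 5, 1, 4, 0] ∈ F_11^5.


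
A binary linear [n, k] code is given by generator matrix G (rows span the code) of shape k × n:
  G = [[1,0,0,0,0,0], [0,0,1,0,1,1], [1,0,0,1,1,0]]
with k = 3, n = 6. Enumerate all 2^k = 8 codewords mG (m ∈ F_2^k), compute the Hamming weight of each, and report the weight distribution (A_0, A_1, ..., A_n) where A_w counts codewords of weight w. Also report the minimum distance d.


Weight distribution: A_0 = 1, A_1 = 1, A_2 = 1, A_3 = 3, A_4 = 2. Minimum distance d = 1.

Enumerate all 2^3 = 8 messages m ∈ F_2^3.
For each, compute codeword c = mG in F_2^6, then tally its weight.
  m = 000 → c = 000000, weight = 0.
  m = 100 → c = 100000, weight = 1.
  m = 010 → c = 001011, weight = 3.
  m = 110 → c = 101011, weight = 4.
  m = 001 → c = 100110, weight = 3.
  m = 101 → c = 000110, weight = 2.
  m = 011 → c = 101101, weight = 4.
  m = 111 → c = 001101, weight = 3.
Tally weights:
  weight 0: 1 codewords.
  weight 1: 1 codewords.
  weight 2: 1 codewords.
  weight 3: 3 codewords.
  weight 4: 2 codewords.
Minimum distance d = smallest w > 0 with A_w > 0 = 1.
Sanity: Σ A_w = 8 = 2^3 = 8 ✓.


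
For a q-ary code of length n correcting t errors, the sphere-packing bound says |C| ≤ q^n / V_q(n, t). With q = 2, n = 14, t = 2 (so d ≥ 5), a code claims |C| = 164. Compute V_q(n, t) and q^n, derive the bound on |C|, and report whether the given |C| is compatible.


V_q(n, t) = 106, q^n = 16384, Hamming bound = 154, |C| = 164 > bound (violated).

Step 1: Compute V_q(n, t) = Σ_{j=0}^2 C(n, j) (q−1)^j.
  j = 0: C(14,0)·(1)^0 = 1·1 = 1.
  j = 1: C(14,1)·(1)^1 = 14·1 = 14.
  j = 2: C(14,2)·(1)^2 = 91·1 = 91.
  V_q(n, t) = 1 + 14 + 91 = 106.
Step 2: q^n = 2^14 = 16384.
Step 3: Hamming bound ⌊q^n / V_q(n,t)⌋ = ⌊16384/106⌋ = 154.
Step 4: Compare |C| = 164 to 154: violated.
The claimed |C| lies above the Hamming bound, so no 2-ary code of length 14 with d ≥ 5 can have 164 codewords.


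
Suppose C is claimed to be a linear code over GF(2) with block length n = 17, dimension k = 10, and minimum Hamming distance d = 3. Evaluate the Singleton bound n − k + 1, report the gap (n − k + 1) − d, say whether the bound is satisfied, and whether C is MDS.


Singleton RHS = n − k + 1 = 8, slack = 5, bound satisfied, not MDS.

Singleton bound: d ≤ n − k + 1.
Here n = 17, k = 10, so n − k + 1 = 8.
Given d = 3, check d ≤ 8: YES.
Slack = (n − k + 1) − d = 5.
The code is NOT MDS (slack = 5 > 0).
Description: the claimed parameters are [17, 10, 3]_2; such a code would be non-MDS.


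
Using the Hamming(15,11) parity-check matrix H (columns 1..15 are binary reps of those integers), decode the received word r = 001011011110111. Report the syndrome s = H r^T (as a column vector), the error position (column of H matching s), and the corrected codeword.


s = (1, 1, 0, 0)^T, error position = 12, corrected codeword c = 001011011111111

Compute s = H r^T mod 2 one row at a time:
  s_1 = 1 + 1 + 1 + 1 + 0 + 1 + 1 + 1 = 7 ≡ 1 (mod 2).
  s_2 = 0 + 1 + 1 + 0 + 0 + 1 + 1 + 1 = 5 ≡ 1 (mod 2).
  s_3 = 0 + 1 + 1 + 0 + 1 + 1 + 1 + 1 = 6 ≡ 0 (mod 2).
  s_4 = 0 + 1 + 1 + 0 + 1 + 1 + 1 + 1 = 6 ≡ 0 (mod 2).
s = (1, 1, 0, 0)^T — this equals column 12 of H (binary 1100), so error is at position 12.
Correct: flip bit 12 of r = 001011011110111 to get c = 001011011111111.


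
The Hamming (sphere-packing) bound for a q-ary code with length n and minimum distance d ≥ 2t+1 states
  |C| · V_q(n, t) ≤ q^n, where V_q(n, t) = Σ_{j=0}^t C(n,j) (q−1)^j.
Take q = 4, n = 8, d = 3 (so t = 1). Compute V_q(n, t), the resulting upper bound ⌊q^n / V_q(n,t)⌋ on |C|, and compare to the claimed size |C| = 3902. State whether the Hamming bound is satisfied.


V_q(n, t) = 25, q^n = 65536, Hamming bound = 2621, |C| = 3902 > bound (violated).

Step 1: Compute V_q(n, t) = Σ_{j=0}^1 C(n, j) (q−1)^j.
  j = 0: C(8,0)·(3)^0 = 1·1 = 1.
  j = 1: C(8,1)·(3)^1 = 8·3 = 24.
  V_q(n, t) = 1 + 24 = 25.
Step 2: q^n = 4^8 = 65536.
Step 3: Hamming bound ⌊q^n / V_q(n,t)⌋ = ⌊65536/25⌋ = 2621.
Step 4: Compare |C| = 3902 to 2621: violated.
The claimed |C| lies above the Hamming bound, so no 4-ary code of length 8 with d ≥ 3 can have 3902 codewords.


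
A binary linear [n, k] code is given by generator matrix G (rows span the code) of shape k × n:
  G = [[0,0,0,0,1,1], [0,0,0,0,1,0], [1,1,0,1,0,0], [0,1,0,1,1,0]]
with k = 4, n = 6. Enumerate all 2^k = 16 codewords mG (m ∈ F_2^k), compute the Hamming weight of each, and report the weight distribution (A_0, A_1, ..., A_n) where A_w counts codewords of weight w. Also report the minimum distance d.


Weight distribution: A_0 = 1, A_1 = 3, A_2 = 4, A_3 = 4, A_4 = 3, A_5 = 1. Minimum distance d = 1.

Enumerate all 2^4 = 16 messages m ∈ F_2^4.
For each, compute codeword c = mG in F_2^6, then tally its weight.
  m = 0000 → c = 000000, weight = 0.
  m = 1000 → c = 000011, weight = 2.
  m = 0100 → c = 000010, weight = 1.
  m = 1100 → c = 000001, weight = 1.
  m = 0010 → c = 110100, weight = 3.
  m = 1010 → c = 110111, weight = 5.
  m = 0110 → c = 110110, weight = 4.
  m = 1110 → c = 110101, weight = 4.
  m = 0001 → c = 010110, weight = 3.
  m = 1001 → c = 010101, weight = 3.
  m = 0101 → c = 010100, weight = 2.
  m = 1101 → c = 010111, weight = 4.
  m = 0011 → c = 100010, weight = 2.
  m = 1011 → c = 100001, weight = 2.
  m = 0111 → c = 100000, weight = 1.
  m = 1111 → c = 100011, weight = 3.
Tally weights:
  weight 0: 1 codewords.
  weight 1: 3 codewords.
  weight 2: 4 codewords.
  weight 3: 4 codewords.
  weight 4: 3 codewords.
  weight 5: 1 codewords.
Minimum distance d = smallest w > 0 with A_w > 0 = 1.
Sanity: Σ A_w = 16 = 2^4 = 16 ✓.


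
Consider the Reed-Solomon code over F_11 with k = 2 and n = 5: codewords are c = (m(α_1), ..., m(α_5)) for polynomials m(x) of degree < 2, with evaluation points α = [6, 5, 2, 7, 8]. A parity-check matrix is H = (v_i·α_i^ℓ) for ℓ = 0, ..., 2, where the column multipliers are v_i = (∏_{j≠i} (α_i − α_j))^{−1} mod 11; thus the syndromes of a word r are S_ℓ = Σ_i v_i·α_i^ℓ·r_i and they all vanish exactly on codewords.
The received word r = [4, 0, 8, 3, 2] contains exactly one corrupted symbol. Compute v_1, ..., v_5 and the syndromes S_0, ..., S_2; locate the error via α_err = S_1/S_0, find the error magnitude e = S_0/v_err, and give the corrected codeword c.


S = (7, 2, 10), error at position 2, error magnitude e = 6, c = [4, 5, 8, 3, 2].

Step 1: column multipliers v_i = (∏_{j≠i}(α_i − α_j))^{−1} mod 11.
  i = 1 (α = 6): (6−5)(6−2)(6−7)(6−8) = 1·4·(−1)·(−2) = 8 ≡ 8, so v_1 = 8^{−1} = 7 (mod 11).
  i = 2 (α = 5): (5−6)(5−2)(5−7)(5−8) = (−1)·3·(−2)·(−3) = −18 ≡ 4, so v_2 = 4^{−1} = 3 (mod 11).
  i = 3 (α = 2): (2−6)(2−5)(2−7)(2−8) = (−4)·(−3)·(−5)·(−6) = 360 ≡ 8, so v_3 = 8^{−1} = 7 (mod 11).
  i = 4 (α = 7): (7−6)(7−5)(7−2)(7−8) = 1·2·5·(−1) = −10 ≡ 1, so v_4 = 1^{−1} = 1 (mod 11).
  i = 5 (α = 8): (8−6)(8−5)(8−2)(8−7) = 2·3·6·1 = 36 ≡ 3, so v_5 = 3^{−1} = 4 (mod 11).
  v = [7, 3, 7, 1, 4].
Step 2: syndromes of r = [4, 0, 8, 3, 2] (all sums mod 11).
  S_0 = Σ v_i r_i = 7·4 + 3·0 + 7·8 + 1·3 + 4·2 = 95 ≡ 7.
  S_1 = Σ v_i α_i r_i = 7·6·4 + 3·5·0 + 7·2·8 + 1·7·3 + 4·8·2 = 365 ≡ 2.
  α_i^2 mod 11 = [3, 3, 4, 5, 9].
  S_2 = Σ v_i α_i^2 r_i = 7·3·4 + 3·3·0 + 7·4·8 + 1·5·3 + 4·9·2 = 395 ≡ 10.
  S = (7, 2, 10) ≠ 0, so r is not a codeword (an error is present).
Step 3: locate the error. For a single error e at position i, S_ℓ = v_i·e·α_i^ℓ, so α_err = S_1/S_0.
  S_0^{−1} = 7^{−1} = 8 (mod 11), so α_err = 2·8 = 16 ≡ 5 = α_2. Error position i = 2.
  Consistency check: S_2/S_1 = 10·6 = 60 ≡ 5 = α_err ✓ (single-error assumption holds).
Step 4: error magnitude e = S_0/v_2 = S_0·∏_{j≠2}(α_2 − α_j) = 7·4 = 28 ≡ 6 (mod 11).
Step 5: correct position 2: c_2 = r_2 − e = 0 − 6 ≡ 5 (mod 11). Hence c = [4, 5, 8, 3, 2].
  Check: interpolating c through the α_i gives m(x) = 10 + 10·x (degree < 2) with m(α_i) = c_i for every i, so c is indeed a codeword.


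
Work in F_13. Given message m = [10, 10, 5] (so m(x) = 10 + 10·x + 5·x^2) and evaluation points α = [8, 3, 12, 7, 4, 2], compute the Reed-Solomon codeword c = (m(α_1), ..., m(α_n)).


c = [7, 7, 5, 0, 0, 11]

Message polynomial: m(x) = 10 + 10·x + 5·x^2 (mod 13).
For each evaluation point α_i, compute m(α_i) mod 13:
  α_1 = 8: Horner steps 5 → 11 → 7, so m(8) = 7.
  α_2 = 3: Horner steps 5 → 12 → 7, so m(3) = 7.
  α_3 = 12: Horner steps 5 → 5 → 5, so m(12) = 5.
  α_4 = 7: Horner steps 5 → 6 → 0, so m(7) = 0.
  α_5 = 4: Horner steps 5 → 4 → 0, so m(4) = 0.
  α_6 = 2: Horner steps 5 → 7 → 11, so m(2) = 11.
Codeword c = [7, 7, 5, 0, 0, 11] ∈ F_13^6.


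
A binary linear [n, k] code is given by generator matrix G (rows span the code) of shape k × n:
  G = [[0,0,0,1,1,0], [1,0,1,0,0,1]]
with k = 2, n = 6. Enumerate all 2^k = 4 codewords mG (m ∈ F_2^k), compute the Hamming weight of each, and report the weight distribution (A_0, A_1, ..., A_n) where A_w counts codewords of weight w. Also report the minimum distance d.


Weight distribution: A_0 = 1, A_2 = 1, A_3 = 1, A_5 = 1. Minimum distance d = 2.

Enumerate all 2^2 = 4 messages m ∈ F_2^2.
For each, compute codeword c = mG in F_2^6, then tally its weight.
  m = 00 → c = 000000, weight = 0.
  m = 10 → c = 000110, weight = 2.
  m = 01 → c = 101001, weight = 3.
  m = 11 → c = 101111, weight = 5.
Tally weights:
  weight 0: 1 codewords.
  weight 2: 1 codewords.
  weight 3: 1 codewords.
  weight 5: 1 codewords.
Minimum distance d = smallest w > 0 with A_w > 0 = 2.
Sanity: Σ A_w = 4 = 2^2 = 4 ✓.


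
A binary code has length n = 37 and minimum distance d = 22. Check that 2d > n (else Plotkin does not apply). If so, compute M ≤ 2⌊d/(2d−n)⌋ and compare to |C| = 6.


Plotkin bound M ≤ 6; given |C| = 6 ≤ bound (satisfied).

Check applicability: 2d = 44, n = 37.
2d − n = 7 > 0, so Plotkin applies.
Compute d/(2d−n) = 22/7 ≈ 3.1429.
⌊d/(2d−n)⌋ = 3.
Plotkin bound: M ≤ 2·3 = 6.
Given |C| = 6, check: satisfied.
This |C| is at the Plotkin bound.


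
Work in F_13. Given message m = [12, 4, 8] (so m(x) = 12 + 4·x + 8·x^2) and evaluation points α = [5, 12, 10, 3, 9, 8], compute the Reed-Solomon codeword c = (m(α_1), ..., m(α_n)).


c = [11, 3, 7, 5, 7, 10]

Message polynomial: m(x) = 12 + 4·x + 8·x^2 (mod 13).
For each evaluation point α_i, compute m(α_i) mod 13:
  α_1 = 5: Horner steps 8 → 5 → 11, so m(5) = 11.
  α_2 = 12: Horner steps 8 → 9 → 3, so m(12) = 3.
  α_3 = 10: Horner steps 8 → 6 → 7, so m(10) = 7.
  α_4 = 3: Horner steps 8 → 2 → 5, so m(3) = 5.
  α_5 = 9: Horner steps 8 → 11 → 7, so m(9) = 7.
  α_6 = 8: Horner steps 8 → 3 → 10, so m(8) = 10.
Codeword c = [11, 3, 7, 5, 7, 10] ∈ F_13^6.


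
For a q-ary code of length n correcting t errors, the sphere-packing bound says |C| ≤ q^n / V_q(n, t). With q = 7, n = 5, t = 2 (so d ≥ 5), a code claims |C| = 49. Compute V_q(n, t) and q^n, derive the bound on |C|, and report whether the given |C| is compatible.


V_q(n, t) = 391, q^n = 16807, Hamming bound = 42, |C| = 49 > bound (violated).

Step 1: Compute V_q(n, t) = Σ_{j=0}^2 C(n, j) (q−1)^j.
  j = 0: C(5,0)·(6)^0 = 1·1 = 1.
  j = 1: C(5,1)·(6)^1 = 5·6 = 30.
  j = 2: C(5,2)·(6)^2 = 10·36 = 360.
  V_q(n, t) = 1 + 30 + 360 = 391.
Step 2: q^n = 7^5 = 16807.
Step 3: Hamming bound ⌊q^n / V_q(n,t)⌋ = ⌊16807/391⌋ = 42.
Step 4: Compare |C| = 49 to 42: violated.
The claimed |C| lies above the Hamming bound, so no 7-ary code of length 5 with d ≥ 5 can have 49 codewords.


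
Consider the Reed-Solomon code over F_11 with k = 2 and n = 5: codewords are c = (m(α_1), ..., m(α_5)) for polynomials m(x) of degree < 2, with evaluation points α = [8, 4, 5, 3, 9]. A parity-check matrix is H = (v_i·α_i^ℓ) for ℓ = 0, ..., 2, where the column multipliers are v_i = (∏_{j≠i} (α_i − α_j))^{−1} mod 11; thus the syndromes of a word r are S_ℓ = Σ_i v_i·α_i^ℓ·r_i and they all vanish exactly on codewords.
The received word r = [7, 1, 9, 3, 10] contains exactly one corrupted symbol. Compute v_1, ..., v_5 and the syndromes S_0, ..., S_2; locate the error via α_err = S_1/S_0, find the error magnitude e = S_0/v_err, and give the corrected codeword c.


S = (3, 1, 4), error at position 2, error magnitude e = 6, c = [7, 6, 9, 3, 10].

Step 1: column multipliers v_i = (∏_{j≠i}(α_i − α_j))^{−1} mod 11.
  i = 1 (α = 8): (8−4)(8−5)(8−3)(8−9) = 4·3·5·(−1) = −60 ≡ 6, so v_1 = 6^{−1} = 2 (mod 11).
  i = 2 (α = 4): (4−8)(4−5)(4−3)(4−9) = (−4)·(−1)·1·(−5) = −20 ≡ 2, so v_2 = 2^{−1} = 6 (mod 11).
  i = 3 (α = 5): (5−8)(5−4)(5−3)(5−9) = (−3)·1·2·(−4) = 24 ≡ 2, so v_3 = 2^{−1} = 6 (mod 11).
  i = 4 (α = 3): (3−8)(3−4)(3−5)(3−9) = (−5)·(−1)·(−2)·(−6) = 60 ≡ 5, so v_4 = 5^{−1} = 9 (mod 11).
  i = 5 (α = 9): (9−8)(9−4)(9−5)(9−3) = 1·5·4·6 = 120 ≡ 10, so v_5 = 10^{−1} = 10 (mod 11).
  v = [2, 6, 6, 9, 10].
Step 2: syndromes of r = [7, 1, 9, 3, 10] (all sums mod 11).
  S_0 = Σ v_i r_i = 2·7 + 6·1 + 6·9 + 9·3 + 10·10 = 201 ≡ 3.
  S_1 = Σ v_i α_i r_i = 2·8·7 + 6·4·1 + 6·5·9 + 9·3·3 + 10·9·10 = 1387 ≡ 1.
  α_i^2 mod 11 = [9, 5, 3, 9, 4].
  S_2 = Σ v_i α_i^2 r_i = 2·9·7 + 6·5·1 + 6·3·9 + 9·9·3 + 10·4·10 = 961 ≡ 4.
  S = (3, 1, 4) ≠ 0, so r is not a codeword (an error is present).
Step 3: locate the error. For a single error e at position i, S_ℓ = v_i·e·α_i^ℓ, so α_err = S_1/S_0.
  S_0^{−1} = 3^{−1} = 4 (mod 11), so α_err = 1·4 = 4 ≡ 4 = α_2. Error position i = 2.
  Consistency check: S_2/S_1 = 4·1 = 4 ≡ 4 = α_err ✓ (single-error assumption holds).
Step 4: error magnitude e = S_0/v_2 = S_0·∏_{j≠2}(α_2 − α_j) = 3·2 = 6 ≡ 6 (mod 11).
Step 5: correct position 2: c_2 = r_2 − e = 1 − 6 ≡ 6 (mod 11). Hence c = [7, 6, 9, 3, 10].
  Check: interpolating c through the α_i gives m(x) = 5 + 3·x (degree < 2) with m(α_i) = c_i for every i, so c is indeed a codeword.


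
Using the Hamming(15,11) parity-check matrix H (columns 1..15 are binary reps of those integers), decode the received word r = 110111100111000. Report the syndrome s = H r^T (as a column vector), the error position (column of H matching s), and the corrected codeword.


s = (1, 1, 1, 0)^T, error position = 14, corrected codeword c = 110111100111010

Compute s = H r^T mod 2 one row at a time:
  s_1 = 0 + 0 + 1 + 1 + 1 + 0 + 0 + 0 = 3 ≡ 1 (mod 2).
  s_2 = 1 + 1 + 1 + 1 + 1 + 0 + 0 + 0 = 5 ≡ 1 (mod 2).
  s_3 = 1 + 0 + 1 + 1 + 1 + 1 + 0 + 0 = 5 ≡ 1 (mod 2).
  s_4 = 1 + 0 + 1 + 1 + 0 + 1 + 0 + 0 = 4 ≡ 0 (mod 2).
s = (1, 1, 1, 0)^T — this equals column 14 of H (binary 1110), so error is at position 14.
Correct: flip bit 14 of r = 110111100111000 to get c = 110111100111010.


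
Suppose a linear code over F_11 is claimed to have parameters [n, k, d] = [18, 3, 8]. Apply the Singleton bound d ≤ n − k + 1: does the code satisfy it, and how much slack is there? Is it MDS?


Singleton RHS = n − k + 1 = 16, slack = 8, bound satisfied, not MDS.

Singleton bound: d ≤ n − k + 1.
Here n = 18, k = 3, so n − k + 1 = 16.
Given d = 8, check d ≤ 16: YES.
Slack = (n − k + 1) − d = 8.
The code is NOT MDS (slack = 8 > 0).
Description: the claimed parameters are [18, 3, 8]_11; such a code would be non-MDS.


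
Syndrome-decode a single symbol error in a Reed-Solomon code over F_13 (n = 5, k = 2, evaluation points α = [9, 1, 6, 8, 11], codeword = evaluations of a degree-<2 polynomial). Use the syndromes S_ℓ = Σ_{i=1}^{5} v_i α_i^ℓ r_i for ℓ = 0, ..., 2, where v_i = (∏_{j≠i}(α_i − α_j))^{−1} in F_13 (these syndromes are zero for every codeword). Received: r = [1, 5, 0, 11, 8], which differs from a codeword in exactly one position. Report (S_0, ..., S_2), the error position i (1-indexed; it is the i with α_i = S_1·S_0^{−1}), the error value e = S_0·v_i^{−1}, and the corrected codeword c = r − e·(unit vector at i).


S = (1, 9, 3), error at position 1, error magnitude e = 4, c = [10, 5, 0, 11, 8].

Step 1: column multipliers v_i = (∏_{j≠i}(α_i − α_j))^{−1} mod 13.
  i = 1 (α = 9): (9−1)(9−6)(9−8)(9−11) = 8·3·1·(−2) = −48 ≡ 4, so v_1 = 4^{−1} = 10 (mod 13).
  i = 2 (α = 1): (1−9)(1−6)(1−8)(1−11) = (−8)·(−5)·(−7)·(−10) = 2800 ≡ 5, so v_2 = 5^{−1} = 8 (mod 13).
  i = 3 (α = 6): (6−9)(6−1)(6−8)(6−11) = (−3)·5·(−2)·(−5) = −150 ≡ 6, so v_3 = 6^{−1} = 11 (mod 13).
  i = 4 (α = 8): (8−9)(8−1)(8−6)(8−11) = (−1)·7·2·(−3) = 42 ≡ 3, so v_4 = 3^{−1} = 9 (mod 13).
  i = 5 (α = 11): (11−9)(11−1)(11−6)(11−8) = 2·10·5·3 = 300 ≡ 1, so v_5 = 1^{−1} = 1 (mod 13).
  v = [10, 8, 11, 9, 1].
Step 2: syndromes of r = [1, 5, 0, 11, 8] (all sums mod 13).
  S_0 = Σ v_i r_i = 10·1 + 8·5 + 11·0 + 9·11 + 1·8 = 157 ≡ 1.
  S_1 = Σ v_i α_i r_i = 10·9·1 + 8·1·5 + 11·6·0 + 9·8·11 + 1·11·8 = 1010 ≡ 9.
  α_i^2 mod 13 = [3, 1, 10, 12, 4].
  S_2 = Σ v_i α_i^2 r_i = 10·3·1 + 8·1·5 + 11·10·0 + 9·12·11 + 1·4·8 = 1290 ≡ 3.
  S = (1, 9, 3) ≠ 0, so r is not a codeword (an error is present).
Step 3: locate the error. For a single error e at position i, S_ℓ = v_i·e·α_i^ℓ, so α_err = S_1/S_0.
  S_0^{−1} = 1^{−1} = 1 (mod 13), so α_err = 9·1 = 9 ≡ 9 = α_1. Error position i = 1.
  Consistency check: S_2/S_1 = 3·3 = 9 ≡ 9 = α_err ✓ (single-error assumption holds).
Step 4: error magnitude e = S_0/v_1 = S_0·∏_{j≠1}(α_1 − α_j) = 1·4 = 4 ≡ 4 (mod 13).
Step 5: correct position 1: c_1 = r_1 − e = 1 − 4 ≡ 10 (mod 13). Hence c = [10, 5, 0, 11, 8].
  Check: interpolating c through the α_i gives m(x) = 6 + 12·x (degree < 2) with m(α_i) = c_i for every i, so c is indeed a codeword.


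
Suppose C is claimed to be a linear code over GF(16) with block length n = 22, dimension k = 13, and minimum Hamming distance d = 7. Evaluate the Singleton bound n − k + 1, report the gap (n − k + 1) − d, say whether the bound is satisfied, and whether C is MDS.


Singleton RHS = n − k + 1 = 10, slack = 3, bound satisfied, not MDS.

Singleton bound: d ≤ n − k + 1.
Here n = 22, k = 13, so n − k + 1 = 10.
Given d = 7, check d ≤ 10: YES.
Slack = (n − k + 1) − d = 3.
The code is NOT MDS (slack = 3 > 0).
Description: the claimed parameters are [22, 13, 7]_16; such a code would be non-MDS.


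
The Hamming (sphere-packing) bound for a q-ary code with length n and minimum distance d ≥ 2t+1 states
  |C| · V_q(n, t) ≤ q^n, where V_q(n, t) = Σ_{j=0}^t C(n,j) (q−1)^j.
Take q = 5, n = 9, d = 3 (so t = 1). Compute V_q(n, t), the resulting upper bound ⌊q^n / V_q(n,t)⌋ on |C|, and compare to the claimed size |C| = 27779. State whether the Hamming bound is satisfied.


V_q(n, t) = 37, q^n = 1953125, Hamming bound = 52787, |C| = 27779 ≤ bound (satisfied).

Step 1: Compute V_q(n, t) = Σ_{j=0}^1 C(n, j) (q−1)^j.
  j = 0: C(9,0)·(4)^0 = 1·1 = 1.
  j = 1: C(9,1)·(4)^1 = 9·4 = 36.
  V_q(n, t) = 1 + 36 = 37.
Step 2: q^n = 5^9 = 1953125.
Step 3: Hamming bound ⌊q^n / V_q(n,t)⌋ = ⌊1953125/37⌋ = 52787.
Step 4: Compare |C| = 27779 to 52787: satisfied.
The claimed |C| lies below the Hamming bound.


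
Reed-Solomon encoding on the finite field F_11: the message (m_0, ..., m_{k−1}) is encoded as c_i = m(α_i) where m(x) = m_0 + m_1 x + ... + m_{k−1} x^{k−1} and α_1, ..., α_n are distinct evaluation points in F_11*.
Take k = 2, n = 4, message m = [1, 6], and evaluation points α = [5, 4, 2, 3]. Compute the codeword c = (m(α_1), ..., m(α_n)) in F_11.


c = [9, 3, 2, 8]

Message polynomial: m(x) = 1 + 6·x (mod 11).
For each evaluation point α_i, compute m(α_i) mod 11:
  α_1 = 5: Horner steps 6 → 9, so m(5) = 9.
  α_2 = 4: Horner steps 6 → 3, so m(4) = 3.
  α_3 = 2: Horner steps 6 → 2, so m(2) = 2.
  α_4 = 3: Horner steps 6 → 8, so m(3) = 8.
Codeword c = [9, 3, 2, 8] ∈ F_11^4.


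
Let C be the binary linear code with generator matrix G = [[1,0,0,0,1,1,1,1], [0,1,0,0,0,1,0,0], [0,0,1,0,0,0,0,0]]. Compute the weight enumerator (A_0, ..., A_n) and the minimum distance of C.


Weight distribution: A_0 = 1, A_1 = 1, A_2 = 1, A_3 = 1, A_5 = 2, A_6 = 2. Minimum distance d = 1.

Enumerate all 2^3 = 8 messages m ∈ F_2^3.
For each, compute codeword c = mG in F_2^8, then tally its weight.
  m = 000 → c = 00000000, weight = 0.
  m = 100 → c = 10001111, weight = 5.
  m = 010 → c = 01000100, weight = 2.
  m = 110 → c = 11001011, weight = 5.
  m = 001 → c = 00100000, weight = 1.
  m = 101 → c = 10101111, weight = 6.
  m = 011 → c = 01100100, weight = 3.
  m = 111 → c = 11101011, weight = 6.
Tally weights:
  weight 0: 1 codewords.
  weight 1: 1 codewords.
  weight 2: 1 codewords.
  weight 3: 1 codewords.
  weight 5: 2 codewords.
  weight 6: 2 codewords.
Minimum distance d = smallest w > 0 with A_w > 0 = 1.
Sanity: Σ A_w = 8 = 2^3 = 8 ✓.


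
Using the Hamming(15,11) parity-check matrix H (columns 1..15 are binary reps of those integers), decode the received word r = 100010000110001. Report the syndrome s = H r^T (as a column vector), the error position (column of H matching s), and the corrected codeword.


s = (1, 0, 1, 0)^T, error position = 10, corrected codeword c = 100010000010001

Compute s = H r^T mod 2 one row at a time:
  s_1 = 0 + 0 + 1 + 1 + 0 + 0 + 0 + 1 = 3 ≡ 1 (mod 2).
  s_2 = 0 + 1 + 0 + 0 + 0 + 0 + 0 + 1 = 2 ≡ 0 (mod 2).
  s_3 = 0 + 0 + 0 + 0 + 1 + 1 + 0 + 1 = 3 ≡ 1 (mod 2).
  s_4 = 1 + 0 + 1 + 0 + 0 + 1 + 0 + 1 = 4 ≡ 0 (mod 2).
s = (1, 0, 1, 0)^T — this equals column 10 of H (binary 1010), so error is at position 10.
Correct: flip bit 10 of r = 100010000110001 to get c = 100010000010001.


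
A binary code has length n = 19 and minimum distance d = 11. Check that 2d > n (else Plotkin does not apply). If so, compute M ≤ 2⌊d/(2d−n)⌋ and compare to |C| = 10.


Plotkin bound M ≤ 6; given |C| = 10 > bound (violated).

Check applicability: 2d = 22, n = 19.
2d − n = 3 > 0, so Plotkin applies.
Compute d/(2d−n) = 11/3 ≈ 3.6667.
⌊d/(2d−n)⌋ = 3.
Plotkin bound: M ≤ 2·3 = 6.
Given |C| = 10, check: VIOLATED.
This |C| is above the Plotkin bound, so no binary code with n = 19, d = 11 and 10 codewords exists.


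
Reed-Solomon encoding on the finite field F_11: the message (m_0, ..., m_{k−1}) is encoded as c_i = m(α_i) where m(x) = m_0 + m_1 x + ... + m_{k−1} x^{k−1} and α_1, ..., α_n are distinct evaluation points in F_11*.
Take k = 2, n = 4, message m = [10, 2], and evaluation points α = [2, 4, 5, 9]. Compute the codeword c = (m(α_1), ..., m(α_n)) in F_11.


c = [3, 7, 9, 6]

Message polynomial: m(x) = 10 + 2·x (mod 11).
For each evaluation point α_i, compute m(α_i) mod 11:
  α_1 = 2: Horner steps 2 → 3, so m(2) = 3.
  α_2 = 4: Horner steps 2 → 7, so m(4) = 7.
  α_3 = 5: Horner steps 2 → 9, so m(5) = 9.
  α_4 = 9: Horner steps 2 → 6, so m(9) = 6.
Codeword c = [3, 7, 9, 6] ∈ F_11^4.


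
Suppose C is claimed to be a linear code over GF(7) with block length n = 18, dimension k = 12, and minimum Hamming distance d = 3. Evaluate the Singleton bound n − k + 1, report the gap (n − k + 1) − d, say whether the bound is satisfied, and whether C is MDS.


Singleton RHS = n − k + 1 = 7, slack = 4, bound satisfied, not MDS.

Singleton bound: d ≤ n − k + 1.
Here n = 18, k = 12, so n − k + 1 = 7.
Given d = 3, check d ≤ 7: YES.
Slack = (n − k + 1) − d = 4.
The code is NOT MDS (slack = 4 > 0).
Description: the claimed parameters are [18, 12, 3]_7; such a code would be non-MDS.


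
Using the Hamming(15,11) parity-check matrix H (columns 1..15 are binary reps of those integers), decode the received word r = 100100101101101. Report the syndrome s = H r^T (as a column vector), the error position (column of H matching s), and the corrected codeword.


s = (1, 1, 1, 1)^T, error position = 15, corrected codeword c = 100100101101100

Compute s = H r^T mod 2 one row at a time:
  s_1 = 0 + 1 + 1 + 0 + 1 + 1 + 0 + 1 = 5 ≡ 1 (mod 2).
  s_2 = 1 + 0 + 0 + 1 + 1 + 1 + 0 + 1 = 5 ≡ 1 (mod 2).
  s_3 = 0 + 0 + 0 + 1 + 1 + 0 + 0 + 1 = 3 ≡ 1 (mod 2).
  s_4 = 1 + 0 + 0 + 1 + 1 + 0 + 1 + 1 = 5 ≡ 1 (mod 2).
s = (1, 1, 1, 1)^T — this equals column 15 of H (binary 1111), so error is at position 15.
Correct: flip bit 15 of r = 100100101101101 to get c = 100100101101100.


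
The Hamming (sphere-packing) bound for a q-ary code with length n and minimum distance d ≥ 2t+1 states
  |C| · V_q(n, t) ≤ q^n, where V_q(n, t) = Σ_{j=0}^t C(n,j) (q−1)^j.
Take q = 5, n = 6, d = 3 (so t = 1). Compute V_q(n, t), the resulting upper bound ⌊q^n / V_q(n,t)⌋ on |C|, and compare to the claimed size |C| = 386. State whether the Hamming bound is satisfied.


V_q(n, t) = 25, q^n = 15625, Hamming bound = 625, |C| = 386 ≤ bound (satisfied).

Step 1: Compute V_q(n, t) = Σ_{j=0}^1 C(n, j) (q−1)^j.
  j = 0: C(6,0)·(4)^0 = 1·1 = 1.
  j = 1: C(6,1)·(4)^1 = 6·4 = 24.
  V_q(n, t) = 1 + 24 = 25.
Step 2: q^n = 5^6 = 15625.
Step 3: Hamming bound ⌊q^n / V_q(n,t)⌋ = ⌊15625/25⌋ = 625.
Step 4: Compare |C| = 386 to 625: satisfied.
The claimed |C| lies below the Hamming bound.


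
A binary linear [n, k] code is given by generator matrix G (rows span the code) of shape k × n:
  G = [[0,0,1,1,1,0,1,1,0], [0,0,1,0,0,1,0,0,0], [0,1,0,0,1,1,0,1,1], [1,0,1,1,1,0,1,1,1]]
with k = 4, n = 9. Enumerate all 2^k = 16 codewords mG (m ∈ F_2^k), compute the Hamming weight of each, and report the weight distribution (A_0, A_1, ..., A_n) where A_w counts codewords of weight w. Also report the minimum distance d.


Weight distribution: A_0 = 1, A_2 = 2, A_4 = 3, A_5 = 6, A_6 = 2, A_7 = 2. Minimum distance d = 2.

Enumerate all 2^4 = 16 messages m ∈ F_2^4.
For each, compute codeword c = mG in F_2^9, then tally its weight.
  m = 0000 → c = 000000000, weight = 0.
  m = 1000 → c = 001110110, weight = 5.
  m = 0100 → c = 001001000, weight = 2.
  m = 1100 → c = 000111110, weight = 5.
  m = 0010 → c = 010011011, weight = 5.
  m = 1010 → c = 011101101, weight = 6.
  m = 0110 → c = 011010011, weight = 5.
  m = 1110 → c = 010100101, weight = 4.
  m = 0001 → c = 101110111, weight = 7.
  m = 1001 → c = 100000001, weight = 2.
  m = 0101 → c = 100111111, weight = 7.
  m = 1101 → c = 101001001, weight = 4.
  m = 0011 → c = 111101100, weight = 6.
  m = 1011 → c = 110011010, weight = 5.
  m = 0111 → c = 110100100, weight = 4.
  m = 1111 → c = 111010010, weight = 5.
Tally weights:
  weight 0: 1 codewords.
  weight 2: 2 codewords.
  weight 4: 3 codewords.
  weight 5: 6 codewords.
  weight 6: 2 codewords.
  weight 7: 2 codewords.
Minimum distance d = smallest w > 0 with A_w > 0 = 2.
Sanity: Σ A_w = 16 = 2^4 = 16 ✓.


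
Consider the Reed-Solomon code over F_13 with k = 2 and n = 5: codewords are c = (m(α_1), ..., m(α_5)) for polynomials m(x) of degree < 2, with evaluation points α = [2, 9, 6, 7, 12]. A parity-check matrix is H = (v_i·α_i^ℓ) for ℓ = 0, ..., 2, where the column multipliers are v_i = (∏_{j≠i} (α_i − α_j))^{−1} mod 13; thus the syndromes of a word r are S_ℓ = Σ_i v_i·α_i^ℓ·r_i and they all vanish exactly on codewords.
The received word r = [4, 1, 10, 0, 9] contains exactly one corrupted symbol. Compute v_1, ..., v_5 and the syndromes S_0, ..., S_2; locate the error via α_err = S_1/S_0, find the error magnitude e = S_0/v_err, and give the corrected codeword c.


S = (5, 4, 11), error at position 3, error magnitude e = 4, c = [4, 1, 6, 0, 9].

Step 1: column multipliers v_i = (∏_{j≠i}(α_i − α_j))^{−1} mod 13.
  i = 1 (α = 2): (2−9)(2−6)(2−7)(2−12) = (−7)·(−4)·(−5)·(−10) = 1400 ≡ 9, so v_1 = 9^{−1} = 3 (mod 13).
  i = 2 (α = 9): (9−2)(9−6)(9−7)(9−12) = 7·3·2·(−3) = −126 ≡ 4, so v_2 = 4^{−1} = 10 (mod 13).
  i = 3 (α = 6): (6−2)(6−9)(6−7)(6−12) = 4·(−3)·(−1)·(−6) = −72 ≡ 6, so v_3 = 6^{−1} = 11 (mod 13).
  i = 4 (α = 7): (7−2)(7−9)(7−6)(7−12) = 5·(−2)·1·(−5) = 50 ≡ 11, so v_4 = 11^{−1} = 6 (mod 13).
  i = 5 (α = 12): (12−2)(12−9)(12−6)(12−7) = 10·3·6·5 = 900 ≡ 3, so v_5 = 3^{−1} = 9 (mod 13).
  v = [3, 10, 11, 6, 9].
Step 2: syndromes of r = [4, 1, 10, 0, 9] (all sums mod 13).
  S_0 = Σ v_i r_i = 3·4 + 10·1 + 11·10 + 6·0 + 9·9 = 213 ≡ 5.
  S_1 = Σ v_i α_i r_i = 3·2·4 + 10·9·1 + 11·6·10 + 6·7·0 + 9·12·9 = 1746 ≡ 4.
  α_i^2 mod 13 = [4, 3, 10, 10, 1].
  S_2 = Σ v_i α_i^2 r_i = 3·4·4 + 10·3·1 + 11·10·10 + 6·10·0 + 9·1·9 = 1259 ≡ 11.
  S = (5, 4, 11) ≠ 0, so r is not a codeword (an error is present).
Step 3: locate the error. For a single error e at position i, S_ℓ = v_i·e·α_i^ℓ, so α_err = S_1/S_0.
  S_0^{−1} = 5^{−1} = 8 (mod 13), so α_err = 4·8 = 32 ≡ 6 = α_3. Error position i = 3.
  Consistency check: S_2/S_1 = 11·10 = 110 ≡ 6 = α_err ✓ (single-error assumption holds).
Step 4: error magnitude e = S_0/v_3 = S_0·∏_{j≠3}(α_3 − α_j) = 5·6 = 30 ≡ 4 (mod 13).
Step 5: correct position 3: c_3 = r_3 − e = 10 − 4 ≡ 6 (mod 13). Hence c = [4, 1, 6, 0, 9].
  Check: interpolating c through the α_i gives m(x) = 3 + 7·x (degree < 2) with m(α_i) = c_i for every i, so c is indeed a codeword.
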